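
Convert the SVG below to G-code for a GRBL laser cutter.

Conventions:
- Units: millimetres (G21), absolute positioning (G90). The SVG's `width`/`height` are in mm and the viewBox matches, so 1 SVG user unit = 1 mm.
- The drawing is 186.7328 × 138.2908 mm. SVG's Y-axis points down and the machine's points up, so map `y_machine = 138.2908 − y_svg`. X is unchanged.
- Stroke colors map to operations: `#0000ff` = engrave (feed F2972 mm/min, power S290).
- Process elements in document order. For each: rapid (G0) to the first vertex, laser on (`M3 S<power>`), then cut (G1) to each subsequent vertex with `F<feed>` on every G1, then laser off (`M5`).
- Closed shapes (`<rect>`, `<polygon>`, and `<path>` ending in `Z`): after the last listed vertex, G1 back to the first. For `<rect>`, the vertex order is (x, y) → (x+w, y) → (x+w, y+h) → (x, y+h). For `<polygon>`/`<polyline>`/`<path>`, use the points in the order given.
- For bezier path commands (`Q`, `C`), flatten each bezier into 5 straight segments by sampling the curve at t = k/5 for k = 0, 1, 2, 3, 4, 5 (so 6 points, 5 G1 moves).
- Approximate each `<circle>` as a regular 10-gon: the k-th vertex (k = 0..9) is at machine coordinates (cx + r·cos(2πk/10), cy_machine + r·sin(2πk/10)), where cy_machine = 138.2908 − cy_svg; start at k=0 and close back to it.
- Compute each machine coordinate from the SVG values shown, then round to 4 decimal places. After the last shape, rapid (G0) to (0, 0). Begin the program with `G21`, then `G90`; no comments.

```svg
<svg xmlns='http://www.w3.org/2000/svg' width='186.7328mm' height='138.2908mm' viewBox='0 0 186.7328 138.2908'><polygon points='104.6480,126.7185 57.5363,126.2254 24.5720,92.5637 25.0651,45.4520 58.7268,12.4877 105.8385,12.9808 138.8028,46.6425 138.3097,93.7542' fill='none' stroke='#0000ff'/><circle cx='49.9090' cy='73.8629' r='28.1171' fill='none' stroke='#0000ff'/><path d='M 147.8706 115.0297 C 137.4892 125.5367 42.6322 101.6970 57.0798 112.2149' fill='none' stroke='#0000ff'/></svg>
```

G21
G90
G0 X104.6480 Y11.5723
M3 S290
G1 X57.5363 Y12.0654 F2972
G1 X24.5720 Y45.7271 F2972
G1 X25.0651 Y92.8388 F2972
G1 X58.7268 Y125.8031 F2972
G1 X105.8385 Y125.3100 F2972
G1 X138.8028 Y91.6483 F2972
G1 X138.3097 Y44.5366 F2972
G1 X104.6480 Y11.5723 F2972
M5
G0 X78.0261 Y64.4279
M3 S290
G1 X72.6562 Y80.9547 F2972
G1 X58.5977 Y91.1689 F2972
G1 X41.2203 Y91.1689 F2972
G1 X27.1618 Y80.9547 F2972
G1 X21.7919 Y64.4279 F2972
G1 X27.1618 Y47.9011 F2972
G1 X41.2203 Y37.6869 F2972
G1 X58.5977 Y37.6869 F2972
G1 X72.6562 Y47.9011 F2972
G1 X78.0261 Y64.4279 F2972
M5
G0 X147.8706 Y23.2611
M3 S290
G1 X133.0549 Y20.5289 F2972
G1 X107.2666 Y22.7420 F2972
G1 X79.8070 Y26.6028 F2972
G1 X59.9776 Y28.8134 F2972
G1 X57.0798 Y26.0759 F2972
M5
G0 X0.0000 Y0.0000

Since the viewBox matches the mm dimensions, user units are millimetres directly. The only transform is the Y-flip y_m = 138.2908 − y_svg.

Shape 1 is a regular polygon drawn with `<polygon>`. Its stroke #0000ff means engrave at S290, F2972. After flipping Y the toolpath is (104.6480,11.5723) → (57.5363,12.0654) → (24.5720,45.7271) → (25.0651,92.8388) → (58.7268,125.8031) → (105.8385,125.3100) → (138.8028,91.6483) → (138.3097,44.5366) → (104.6480,11.5723), returning to the start.

Shape 2 is a circle drawn with `<circle>`. Its stroke #0000ff means engrave at S290, F2972. After flipping Y the toolpath is (78.0261,64.4279) → (72.6562,80.9547) → (58.5977,91.1689) → (41.2203,91.1689) → (27.1618,80.9547) → (21.7919,64.4279) → (27.1618,47.9011) → (41.2203,37.6869) → (58.5977,37.6869) → (72.6562,47.9011) → (78.0261,64.4279), returning to the start.

Shape 3 is a cubic bezier drawn with `<path>`. Its stroke #0000ff means engrave at S290, F2972. After flipping Y the toolpath is (147.8706,23.2611) → (133.0549,20.5289) → (107.2666,22.7420) → (79.8070,26.6028) → (59.9776,28.8134) → (57.0798,26.0759).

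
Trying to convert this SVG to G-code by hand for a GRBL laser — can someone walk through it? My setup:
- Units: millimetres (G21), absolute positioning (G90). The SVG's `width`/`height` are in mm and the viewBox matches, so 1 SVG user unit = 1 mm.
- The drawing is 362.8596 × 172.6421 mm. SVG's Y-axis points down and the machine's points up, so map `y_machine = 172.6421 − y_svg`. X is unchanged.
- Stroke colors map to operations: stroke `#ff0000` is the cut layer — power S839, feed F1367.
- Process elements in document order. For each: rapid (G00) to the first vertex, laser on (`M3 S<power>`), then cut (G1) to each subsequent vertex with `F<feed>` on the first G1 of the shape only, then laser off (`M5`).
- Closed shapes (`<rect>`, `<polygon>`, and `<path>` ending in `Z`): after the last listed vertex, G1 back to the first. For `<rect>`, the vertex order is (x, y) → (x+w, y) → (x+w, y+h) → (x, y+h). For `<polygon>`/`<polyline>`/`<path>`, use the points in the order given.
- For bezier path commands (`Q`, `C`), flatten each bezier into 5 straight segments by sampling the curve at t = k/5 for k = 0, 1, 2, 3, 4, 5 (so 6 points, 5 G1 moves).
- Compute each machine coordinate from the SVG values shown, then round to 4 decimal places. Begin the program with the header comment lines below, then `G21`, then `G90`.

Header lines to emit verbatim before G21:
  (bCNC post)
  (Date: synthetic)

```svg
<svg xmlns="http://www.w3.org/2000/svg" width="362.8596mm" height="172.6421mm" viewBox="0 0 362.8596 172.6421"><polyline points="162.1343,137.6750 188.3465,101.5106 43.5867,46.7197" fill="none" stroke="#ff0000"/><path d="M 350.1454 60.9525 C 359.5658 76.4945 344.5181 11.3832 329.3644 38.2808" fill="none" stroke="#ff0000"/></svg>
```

(bCNC post)
(Date: synthetic)
G21
G90
G00 X162.1343 Y34.9671
M3 S839
G1 X188.3465 Y71.1315 F1367
G1 X43.5867 Y125.9224
M5
G00 X350.1454 Y111.6896
M3 S839
G1 X353.0564 Y110.6615 F1367
G1 X351.2644 Y120.7024
G1 X345.9388 Y133.5245
G1 X338.2490 Y140.8401
G1 X329.3644 Y134.3613
M5

Since the viewBox matches the mm dimensions, user units are millimetres directly. The only transform is the Y-flip y_m = 172.6421 − y_svg.

Shape 1 is a open polyline drawn with `<polyline>`. Its stroke #ff0000 means cut at S839, F1367. After flipping Y the toolpath is (162.1343,34.9671) → (188.3465,71.1315) → (43.5867,125.9224).

Shape 2 is a cubic bezier drawn with `<path>`. Its stroke #ff0000 means cut at S839, F1367. After flipping Y the toolpath is (350.1454,111.6896) → (353.0564,110.6615) → (351.2644,120.7024) → (345.9388,133.5245) → (338.2490,140.8401) → (329.3644,134.3613).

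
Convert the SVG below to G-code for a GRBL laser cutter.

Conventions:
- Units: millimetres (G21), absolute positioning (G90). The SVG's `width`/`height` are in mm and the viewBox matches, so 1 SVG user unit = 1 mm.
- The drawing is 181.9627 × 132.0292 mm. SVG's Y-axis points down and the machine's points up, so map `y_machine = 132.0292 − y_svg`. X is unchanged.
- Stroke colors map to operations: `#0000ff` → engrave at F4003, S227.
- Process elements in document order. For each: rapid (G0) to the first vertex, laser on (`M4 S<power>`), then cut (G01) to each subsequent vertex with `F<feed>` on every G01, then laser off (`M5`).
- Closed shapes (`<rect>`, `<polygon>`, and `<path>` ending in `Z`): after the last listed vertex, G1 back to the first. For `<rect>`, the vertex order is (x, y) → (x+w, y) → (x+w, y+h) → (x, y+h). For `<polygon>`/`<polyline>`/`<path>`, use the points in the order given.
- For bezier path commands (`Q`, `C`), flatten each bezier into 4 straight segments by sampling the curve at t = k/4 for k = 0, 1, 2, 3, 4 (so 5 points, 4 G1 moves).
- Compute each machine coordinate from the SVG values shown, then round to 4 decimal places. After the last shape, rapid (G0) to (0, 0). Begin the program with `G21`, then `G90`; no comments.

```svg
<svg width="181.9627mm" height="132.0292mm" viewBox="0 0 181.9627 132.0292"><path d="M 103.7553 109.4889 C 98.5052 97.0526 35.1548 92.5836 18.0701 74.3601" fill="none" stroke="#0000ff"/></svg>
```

G21
G90
G0 X103.7553 Y22.5403
M4 S227
G01 X90.5546 Y30.7131 F4003
G01 X65.3507 Y37.9345 F4003
G01 X37.9277 Y46.2410 F4003
G01 X18.0701 Y57.6691 F4003
M5
G0 X0.0000 Y0.0000

viewBox `0 0 181.9627 132.0292` with mm width/height → 1 unit = 1 mm. Flip: y_m = 132.0292 − y_svg.

**Shape 1** — `<path>` cubic bezier, stroke `#0000ff` → engrave (S227, F4003). Control points (SVG): P0=(103.7553,109.4889), P1=(98.5052,97.0526), P2=(35.1548,92.5836), P3=(18.0701,74.3601); sampled at t=k/4. Machine vertices: (103.7553,22.5403) → (90.5546,30.7131) → (65.3507,37.9345) → (37.9277,46.2410) → (18.0701,57.6691). Open path.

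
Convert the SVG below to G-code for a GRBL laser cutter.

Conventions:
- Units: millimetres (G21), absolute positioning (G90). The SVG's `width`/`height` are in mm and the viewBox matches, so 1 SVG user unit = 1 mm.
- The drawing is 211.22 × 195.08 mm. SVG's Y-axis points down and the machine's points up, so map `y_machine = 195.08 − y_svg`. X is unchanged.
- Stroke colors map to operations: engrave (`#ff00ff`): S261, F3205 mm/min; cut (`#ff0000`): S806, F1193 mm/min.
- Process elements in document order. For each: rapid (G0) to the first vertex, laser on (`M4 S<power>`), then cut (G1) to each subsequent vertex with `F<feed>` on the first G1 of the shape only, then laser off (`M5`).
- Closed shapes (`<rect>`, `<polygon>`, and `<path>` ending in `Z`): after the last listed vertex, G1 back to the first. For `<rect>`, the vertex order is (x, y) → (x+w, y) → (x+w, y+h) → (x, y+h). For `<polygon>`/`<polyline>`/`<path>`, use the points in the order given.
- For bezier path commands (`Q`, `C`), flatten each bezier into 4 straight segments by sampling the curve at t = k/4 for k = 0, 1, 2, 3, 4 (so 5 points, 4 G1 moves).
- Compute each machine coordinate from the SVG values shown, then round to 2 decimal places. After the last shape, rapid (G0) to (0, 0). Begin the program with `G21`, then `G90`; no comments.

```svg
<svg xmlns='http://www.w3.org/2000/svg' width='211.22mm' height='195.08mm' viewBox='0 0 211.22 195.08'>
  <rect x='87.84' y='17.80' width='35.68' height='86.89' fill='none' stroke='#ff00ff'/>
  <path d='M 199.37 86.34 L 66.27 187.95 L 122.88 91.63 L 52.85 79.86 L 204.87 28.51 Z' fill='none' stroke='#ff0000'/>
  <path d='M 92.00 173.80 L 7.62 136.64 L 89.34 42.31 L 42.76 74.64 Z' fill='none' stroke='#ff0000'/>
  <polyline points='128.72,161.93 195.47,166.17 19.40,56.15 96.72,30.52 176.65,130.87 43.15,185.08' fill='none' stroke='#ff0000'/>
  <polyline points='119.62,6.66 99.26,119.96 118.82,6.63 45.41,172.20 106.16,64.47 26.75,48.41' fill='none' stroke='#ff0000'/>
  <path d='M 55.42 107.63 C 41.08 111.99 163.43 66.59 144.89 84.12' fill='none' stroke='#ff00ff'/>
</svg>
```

1 u = 1 mm; y_m = 195.08 − y.

[1] `<rect>` rectangle, #ff00ff→engrave S261 F3205: (87.84,177.28) → (123.52,177.28) → (123.52,90.39) → (87.84,90.39) → (87.84,177.28) (closed)

[2] `<path>` closed polygon, #ff0000→cut S806 F1193: (199.37,108.74) → (66.27,7.13) → (122.88,103.45) → (52.85,115.22) → (204.87,166.57) → (199.37,108.74) (closed)

[3] `<path>` closed polygon, #ff0000→cut S806 F1193: (92.00,21.28) → (7.62,58.44) → (89.34,152.77) → (42.76,120.44) → (92.00,21.28) (closed)

[4] `<polyline>` open polyline, #ff0000→cut S806 F1193: (128.72,33.15) → (195.47,28.91) → (19.40,138.93) → (96.72,164.56) → (176.65,64.21) → (43.15,10.00)

[5] `<polyline>` open polyline, #ff0000→cut S806 F1193: (119.62,188.42) → (99.26,75.12) → (118.82,188.45) → (45.41,22.88) → (106.16,130.61) → (26.75,146.67)

[6] `<path>` cubic bezier, #ff00ff→engrave S261 F3205: (55.42,87.45) → (65.96,91.75) → (101.73,104.14) → (136.72,114.07) → (144.89,110.96)

G21
G90
G0 X87.84 Y177.28
M4 S261
G1 X123.52 Y177.28 F3205
G1 X123.52 Y90.39
G1 X87.84 Y90.39
G1 X87.84 Y177.28
M5
G0 X199.37 Y108.74
M4 S806
G1 X66.27 Y7.13 F1193
G1 X122.88 Y103.45
G1 X52.85 Y115.22
G1 X204.87 Y166.57
G1 X199.37 Y108.74
M5
G0 X92.00 Y21.28
M4 S806
G1 X7.62 Y58.44 F1193
G1 X89.34 Y152.77
G1 X42.76 Y120.44
G1 X92.00 Y21.28
M5
G0 X128.72 Y33.15
M4 S806
G1 X195.47 Y28.91 F1193
G1 X19.40 Y138.93
G1 X96.72 Y164.56
G1 X176.65 Y64.21
G1 X43.15 Y10.00
M5
G0 X119.62 Y188.42
M4 S806
G1 X99.26 Y75.12 F1193
G1 X118.82 Y188.45
G1 X45.41 Y22.88
G1 X106.16 Y130.61
G1 X26.75 Y146.67
M5
G0 X55.42 Y87.45
M4 S261
G1 X65.96 Y91.75 F3205
G1 X101.73 Y104.14
G1 X136.72 Y114.07
G1 X144.89 Y110.96
M5
G0 X0.00 Y0.00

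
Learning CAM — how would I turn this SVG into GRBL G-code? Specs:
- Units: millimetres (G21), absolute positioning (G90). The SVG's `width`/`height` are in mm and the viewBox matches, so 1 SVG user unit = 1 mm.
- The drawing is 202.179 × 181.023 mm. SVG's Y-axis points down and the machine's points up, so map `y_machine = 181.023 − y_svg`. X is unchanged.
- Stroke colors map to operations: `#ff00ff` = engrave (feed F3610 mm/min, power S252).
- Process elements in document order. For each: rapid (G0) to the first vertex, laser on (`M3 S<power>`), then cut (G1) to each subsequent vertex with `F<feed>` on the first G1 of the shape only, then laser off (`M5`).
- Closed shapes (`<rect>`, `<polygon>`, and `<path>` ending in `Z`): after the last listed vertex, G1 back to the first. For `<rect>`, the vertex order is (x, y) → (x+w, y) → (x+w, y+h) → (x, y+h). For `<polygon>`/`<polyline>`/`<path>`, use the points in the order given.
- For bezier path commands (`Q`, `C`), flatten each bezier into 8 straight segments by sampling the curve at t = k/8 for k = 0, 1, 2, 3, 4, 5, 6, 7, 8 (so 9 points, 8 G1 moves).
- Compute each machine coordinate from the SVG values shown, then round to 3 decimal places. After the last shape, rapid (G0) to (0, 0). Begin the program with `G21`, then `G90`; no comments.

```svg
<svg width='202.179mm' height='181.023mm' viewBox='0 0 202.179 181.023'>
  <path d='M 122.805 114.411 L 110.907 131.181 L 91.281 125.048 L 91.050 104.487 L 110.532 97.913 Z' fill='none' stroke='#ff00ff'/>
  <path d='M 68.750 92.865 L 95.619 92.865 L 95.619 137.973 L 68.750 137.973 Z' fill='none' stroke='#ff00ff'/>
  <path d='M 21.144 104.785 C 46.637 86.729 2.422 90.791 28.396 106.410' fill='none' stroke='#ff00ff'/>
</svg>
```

1 u = 1 mm; y_m = 181.023 − y.

[1] `<path>` regular polygon, #ff00ff→engrave S252 F3610: (122.805,66.612) → (110.907,49.842) → (91.281,55.975) → (91.050,76.536) → (110.532,83.110) → (122.805,66.612) (closed)

[2] `<path>` rectangle, #ff00ff→engrave S252 F3610: (68.750,88.158) → (95.619,88.158) → (95.619,43.050) → (68.750,43.050) → (68.750,88.158) (closed)

[3] `<path>` cubic bezier, #ff00ff→engrave S252 F3610: (21.144,76.238) → (27.710,81.993) → (29.379,85.798) → (27.793,87.777) → (24.590,88.054) → (21.409,86.752) → (19.890,83.995) → (21.673,79.908) → (28.396,74.613)

G21
G90
G0 X122.805 Y66.612
M3 S252
G1 X110.907 Y49.842 F3610
G1 X91.281 Y55.975
G1 X91.050 Y76.536
G1 X110.532 Y83.110
G1 X122.805 Y66.612
M5
G0 X68.750 Y88.158
M3 S252
G1 X95.619 Y88.158 F3610
G1 X95.619 Y43.050
G1 X68.750 Y43.050
G1 X68.750 Y88.158
M5
G0 X21.144 Y76.238
M3 S252
G1 X27.710 Y81.993 F3610
G1 X29.379 Y85.798
G1 X27.793 Y87.777
G1 X24.590 Y88.054
G1 X21.409 Y86.752
G1 X19.890 Y83.995
G1 X21.673 Y79.908
G1 X28.396 Y74.613
M5
G0 X0.000 Y0.000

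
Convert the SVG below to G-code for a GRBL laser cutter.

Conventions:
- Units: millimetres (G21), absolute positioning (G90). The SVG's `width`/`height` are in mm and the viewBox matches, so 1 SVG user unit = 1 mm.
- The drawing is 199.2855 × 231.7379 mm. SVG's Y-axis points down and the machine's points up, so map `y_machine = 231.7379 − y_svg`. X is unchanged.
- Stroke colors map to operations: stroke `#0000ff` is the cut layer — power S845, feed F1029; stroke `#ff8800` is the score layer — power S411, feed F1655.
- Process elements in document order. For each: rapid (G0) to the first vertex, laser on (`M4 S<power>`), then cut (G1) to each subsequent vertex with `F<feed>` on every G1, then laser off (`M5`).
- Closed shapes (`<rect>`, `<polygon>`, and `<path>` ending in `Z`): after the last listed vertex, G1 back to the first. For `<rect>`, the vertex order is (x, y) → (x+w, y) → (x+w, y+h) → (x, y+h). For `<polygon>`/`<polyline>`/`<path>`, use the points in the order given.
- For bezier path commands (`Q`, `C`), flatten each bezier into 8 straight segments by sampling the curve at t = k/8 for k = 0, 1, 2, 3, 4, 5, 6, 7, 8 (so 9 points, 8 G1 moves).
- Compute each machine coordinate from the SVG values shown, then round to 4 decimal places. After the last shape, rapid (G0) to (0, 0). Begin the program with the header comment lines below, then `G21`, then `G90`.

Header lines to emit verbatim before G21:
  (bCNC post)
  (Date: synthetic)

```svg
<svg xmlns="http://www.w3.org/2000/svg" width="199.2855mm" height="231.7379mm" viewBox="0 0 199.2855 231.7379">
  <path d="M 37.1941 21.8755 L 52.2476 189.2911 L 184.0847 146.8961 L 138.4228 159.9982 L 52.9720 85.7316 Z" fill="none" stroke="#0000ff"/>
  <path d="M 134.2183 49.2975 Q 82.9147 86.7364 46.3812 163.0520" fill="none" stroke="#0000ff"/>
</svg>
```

viewBox `0 0 199.2855 231.7379` with mm width/height → 1 unit = 1 mm. Flip: y_m = 231.7379 − y_svg.

**Shape 1** — `<path>` closed polygon, stroke `#0000ff` → cut (S845, F1029). Machine vertices: (37.1941,209.8624) → (52.2476,42.4468) → (184.0847,84.8418) → (138.4228,71.7397) → (52.9720,146.0063) → (37.1941,209.8624). Closed: final G1 returns to the first vertex.

**Shape 2** — `<path>` quadratic bezier, stroke `#0000ff` → cut (S845, F1029). Control points (SVG): P0=(134.2183,49.2975), P1=(82.9147,86.7364), P2=(46.3812,163.0520); sampled at t=k/8. Machine vertices: (134.2183,182.4404) → (121.6232,172.4732) → (109.4896,161.2912) → (97.8176,148.8942) → (86.6072,135.2823) → (75.8584,120.4556) → (65.5711,104.4139) → (55.7454,87.1574) → (46.3812,68.6859). Open path.

(bCNC post)
(Date: synthetic)
G21
G90
G0 X37.1941 Y209.8624
M4 S845
G1 X52.2476 Y42.4468 F1029
G1 X184.0847 Y84.8418 F1029
G1 X138.4228 Y71.7397 F1029
G1 X52.9720 Y146.0063 F1029
G1 X37.1941 Y209.8624 F1029
M5
G0 X134.2183 Y182.4404
M4 S845
G1 X121.6232 Y172.4732 F1029
G1 X109.4896 Y161.2912 F1029
G1 X97.8176 Y148.8942 F1029
G1 X86.6072 Y135.2823 F1029
G1 X75.8584 Y120.4556 F1029
G1 X65.5711 Y104.4139 F1029
G1 X55.7454 Y87.1574 F1029
G1 X46.3812 Y68.6859 F1029
M5
G0 X0.0000 Y0.0000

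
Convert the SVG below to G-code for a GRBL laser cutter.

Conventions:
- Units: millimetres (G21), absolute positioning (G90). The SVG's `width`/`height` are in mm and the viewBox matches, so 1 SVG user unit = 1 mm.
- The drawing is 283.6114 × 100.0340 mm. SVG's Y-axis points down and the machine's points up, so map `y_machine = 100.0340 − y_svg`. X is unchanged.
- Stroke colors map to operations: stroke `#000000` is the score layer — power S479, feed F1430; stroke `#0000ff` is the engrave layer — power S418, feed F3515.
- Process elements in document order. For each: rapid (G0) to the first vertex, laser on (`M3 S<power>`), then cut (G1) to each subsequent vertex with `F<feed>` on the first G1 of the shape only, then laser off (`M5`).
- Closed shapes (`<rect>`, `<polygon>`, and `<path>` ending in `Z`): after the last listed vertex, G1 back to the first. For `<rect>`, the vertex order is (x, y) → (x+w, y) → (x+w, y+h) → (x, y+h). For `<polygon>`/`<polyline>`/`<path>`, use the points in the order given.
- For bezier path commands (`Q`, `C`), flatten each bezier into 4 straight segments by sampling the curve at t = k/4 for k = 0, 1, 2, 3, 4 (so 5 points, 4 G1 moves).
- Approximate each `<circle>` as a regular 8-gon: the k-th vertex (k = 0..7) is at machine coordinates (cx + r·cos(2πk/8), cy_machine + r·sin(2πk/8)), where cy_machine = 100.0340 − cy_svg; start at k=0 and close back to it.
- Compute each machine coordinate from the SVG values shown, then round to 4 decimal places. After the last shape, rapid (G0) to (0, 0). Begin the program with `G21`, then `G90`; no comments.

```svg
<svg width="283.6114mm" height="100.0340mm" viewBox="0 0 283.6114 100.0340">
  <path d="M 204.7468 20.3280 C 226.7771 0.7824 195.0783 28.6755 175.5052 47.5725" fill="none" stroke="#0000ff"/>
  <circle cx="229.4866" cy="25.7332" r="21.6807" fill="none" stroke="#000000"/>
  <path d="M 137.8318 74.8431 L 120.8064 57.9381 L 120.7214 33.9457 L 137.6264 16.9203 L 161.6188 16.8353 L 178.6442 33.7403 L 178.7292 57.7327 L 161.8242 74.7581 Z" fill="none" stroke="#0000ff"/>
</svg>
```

Since the viewBox matches the mm dimensions, user units are millimetres directly. The only transform is the Y-flip y_m = 100.0340 − y_svg.

Shape 1 is a cubic bezier drawn with `<path>`. Its stroke #0000ff means engrave at S418, F3515. After flipping Y the toolpath is (204.7468,79.7060) → (212.2243,86.3522) → (205.7273,80.4997) → (191.4296,67.4392) → (175.5052,52.4615).

Shape 2 is a circle drawn with `<circle>`. Its stroke #000000 means score at S479, F1430. After flipping Y the toolpath is (251.1673,74.3008) → (244.8172,89.6314) → (229.4866,95.9815) → (214.1560,89.6314) → (207.8059,74.3008) → (214.1560,58.9702) → (229.4866,52.6201) → (244.8172,58.9702) → (251.1673,74.3008), returning to the start.

Shape 3 is a regular polygon drawn with `<path>`. Its stroke #0000ff means engrave at S418, F3515. After flipping Y the toolpath is (137.8318,25.1909) → (120.8064,42.0959) → (120.7214,66.0883) → (137.6264,83.1137) → (161.6188,83.1987) → (178.6442,66.2937) → (178.7292,42.3013) → (161.8242,25.2759) → (137.8318,25.1909), returning to the start.

G21
G90
G0 X204.7468 Y79.7060
M3 S418
G1 X212.2243 Y86.3522 F3515
G1 X205.7273 Y80.4997
G1 X191.4296 Y67.4392
G1 X175.5052 Y52.4615
M5
G0 X251.1673 Y74.3008
M3 S479
G1 X244.8172 Y89.6314 F1430
G1 X229.4866 Y95.9815
G1 X214.1560 Y89.6314
G1 X207.8059 Y74.3008
G1 X214.1560 Y58.9702
G1 X229.4866 Y52.6201
G1 X244.8172 Y58.9702
G1 X251.1673 Y74.3008
M5
G0 X137.8318 Y25.1909
M3 S418
G1 X120.8064 Y42.0959 F3515
G1 X120.7214 Y66.0883
G1 X137.6264 Y83.1137
G1 X161.6188 Y83.1987
G1 X178.6442 Y66.2937
G1 X178.7292 Y42.3013
G1 X161.8242 Y25.2759
G1 X137.8318 Y25.1909
M5
G0 X0.0000 Y0.0000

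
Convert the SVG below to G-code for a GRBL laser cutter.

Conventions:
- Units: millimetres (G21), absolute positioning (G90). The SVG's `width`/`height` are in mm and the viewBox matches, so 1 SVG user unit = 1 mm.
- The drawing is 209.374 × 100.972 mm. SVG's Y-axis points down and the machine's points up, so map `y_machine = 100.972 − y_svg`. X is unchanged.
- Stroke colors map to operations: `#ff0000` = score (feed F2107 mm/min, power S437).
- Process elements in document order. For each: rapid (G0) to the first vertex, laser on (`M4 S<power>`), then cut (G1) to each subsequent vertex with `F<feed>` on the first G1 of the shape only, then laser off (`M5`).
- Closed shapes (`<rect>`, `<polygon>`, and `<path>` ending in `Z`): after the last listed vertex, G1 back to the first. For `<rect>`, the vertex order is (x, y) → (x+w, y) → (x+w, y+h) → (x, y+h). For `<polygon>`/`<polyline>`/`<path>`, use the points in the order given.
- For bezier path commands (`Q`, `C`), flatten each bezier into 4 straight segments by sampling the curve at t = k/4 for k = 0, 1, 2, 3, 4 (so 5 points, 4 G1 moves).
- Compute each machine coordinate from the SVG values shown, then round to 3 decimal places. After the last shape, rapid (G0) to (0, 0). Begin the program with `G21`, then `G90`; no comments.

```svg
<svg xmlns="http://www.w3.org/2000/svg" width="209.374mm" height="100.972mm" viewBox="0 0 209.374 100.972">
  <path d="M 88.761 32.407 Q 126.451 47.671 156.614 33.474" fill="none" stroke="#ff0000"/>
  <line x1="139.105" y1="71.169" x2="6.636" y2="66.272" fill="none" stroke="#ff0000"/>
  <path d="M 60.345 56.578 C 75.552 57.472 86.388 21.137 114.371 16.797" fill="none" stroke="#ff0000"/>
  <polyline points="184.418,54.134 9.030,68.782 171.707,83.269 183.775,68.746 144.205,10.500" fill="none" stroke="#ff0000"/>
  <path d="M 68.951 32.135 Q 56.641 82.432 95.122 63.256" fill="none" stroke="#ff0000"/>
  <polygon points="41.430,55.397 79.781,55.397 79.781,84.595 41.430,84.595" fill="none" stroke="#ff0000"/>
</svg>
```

G21
G90
G0 X88.761 Y68.565
M4 S437
G1 X107.136 Y62.774 F2107
G1 X124.569 Y60.666
G1 X141.062 Y62.241
G1 X156.614 Y67.498
M5
G0 X139.105 Y29.803
M4 S437
G1 X6.636 Y34.700 F2107
M5
G0 X60.345 Y44.394
M4 S437
G1 X71.267 Y49.622 F2107
G1 X82.567 Y62.322
G1 X96.263 Y76.003
G1 X114.371 Y84.175
M5
G0 X184.418 Y46.838
M4 S437
G1 X9.030 Y32.190 F2107
G1 X171.707 Y17.703
G1 X183.775 Y32.226
G1 X144.205 Y90.472
M5
G0 X68.951 Y68.837
M4 S437
G1 X65.970 Y48.031 F2107
G1 X69.339 Y35.908
G1 X79.056 Y32.470
G1 X95.122 Y37.716
M5
G0 X41.430 Y45.575
M4 S437
G1 X79.781 Y45.575 F2107
G1 X79.781 Y16.377
G1 X41.430 Y16.377
G1 X41.430 Y45.575
M5
G0 X0.000 Y0.000

Since the viewBox matches the mm dimensions, user units are millimetres directly. The only transform is the Y-flip y_m = 100.972 − y_svg.

Shape 1 is a quadratic bezier drawn with `<path>`. Its stroke #ff0000 means score at S437, F2107. After flipping Y the toolpath is (88.761,68.565) → (107.136,62.774) → (124.569,60.666) → (141.062,62.241) → (156.614,67.498).

Shape 2 is a line segment drawn with `<line>`. Its stroke #ff0000 means score at S437, F2107. After flipping Y the toolpath is (139.105,29.803) → (6.636,34.700).

Shape 3 is a cubic bezier drawn with `<path>`. Its stroke #ff0000 means score at S437, F2107. After flipping Y the toolpath is (60.345,44.394) → (71.267,49.622) → (82.567,62.322) → (96.263,76.003) → (114.371,84.175).

Shape 4 is a open polyline drawn with `<polyline>`. Its stroke #ff0000 means score at S437, F2107. After flipping Y the toolpath is (184.418,46.838) → (9.030,32.190) → (171.707,17.703) → (183.775,32.226) → (144.205,90.472).

Shape 5 is a quadratic bezier drawn with `<path>`. Its stroke #ff0000 means score at S437, F2107. After flipping Y the toolpath is (68.951,68.837) → (65.970,48.031) → (69.339,35.908) → (79.056,32.470) → (95.122,37.716).

Shape 6 is a rectangle drawn with `<polygon>`. Its stroke #ff0000 means score at S437, F2107. After flipping Y the toolpath is (41.430,45.575) → (79.781,45.575) → (79.781,16.377) → (41.430,16.377) → (41.430,45.575), returning to the start.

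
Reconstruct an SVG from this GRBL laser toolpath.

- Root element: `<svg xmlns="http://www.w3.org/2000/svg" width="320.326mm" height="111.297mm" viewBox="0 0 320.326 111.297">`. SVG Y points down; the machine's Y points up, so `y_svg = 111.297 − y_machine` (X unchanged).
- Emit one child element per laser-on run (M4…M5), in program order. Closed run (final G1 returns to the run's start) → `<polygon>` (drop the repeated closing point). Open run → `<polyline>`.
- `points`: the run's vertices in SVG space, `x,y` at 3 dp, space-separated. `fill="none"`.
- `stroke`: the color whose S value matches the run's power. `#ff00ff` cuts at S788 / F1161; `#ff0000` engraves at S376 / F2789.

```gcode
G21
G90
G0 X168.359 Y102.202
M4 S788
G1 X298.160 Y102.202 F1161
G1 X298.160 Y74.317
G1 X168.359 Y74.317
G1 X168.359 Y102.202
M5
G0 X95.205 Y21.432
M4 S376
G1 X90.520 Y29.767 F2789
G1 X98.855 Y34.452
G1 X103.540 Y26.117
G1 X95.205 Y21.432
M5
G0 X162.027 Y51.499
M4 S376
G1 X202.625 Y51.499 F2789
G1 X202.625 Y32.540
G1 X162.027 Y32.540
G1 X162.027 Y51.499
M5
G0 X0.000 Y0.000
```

y_svg = 111.297 − y_m.

[1] S788→`#ff00ff` (cut); closed run; points: 168.359,9.095 298.160,9.095 298.160,36.980 168.359,36.980

[2] S376→`#ff0000` (engrave); closed run; points: 95.205,89.865 90.520,81.530 98.855,76.845 103.540,85.180

[3] S376→`#ff0000` (engrave); closed run; points: 162.027,59.798 202.625,59.798 202.625,78.757 162.027,78.757

<svg xmlns="http://www.w3.org/2000/svg" width="320.326mm" height="111.297mm" viewBox="0 0 320.326 111.297">
  <polygon points="168.359,9.095 298.160,9.095 298.160,36.980 168.359,36.980" fill="none" stroke="#ff00ff"/>
  <polygon points="95.205,89.865 90.520,81.530 98.855,76.845 103.540,85.180" fill="none" stroke="#ff0000"/>
  <polygon points="162.027,59.798 202.625,59.798 202.625,78.757 162.027,78.757" fill="none" stroke="#ff0000"/>
</svg>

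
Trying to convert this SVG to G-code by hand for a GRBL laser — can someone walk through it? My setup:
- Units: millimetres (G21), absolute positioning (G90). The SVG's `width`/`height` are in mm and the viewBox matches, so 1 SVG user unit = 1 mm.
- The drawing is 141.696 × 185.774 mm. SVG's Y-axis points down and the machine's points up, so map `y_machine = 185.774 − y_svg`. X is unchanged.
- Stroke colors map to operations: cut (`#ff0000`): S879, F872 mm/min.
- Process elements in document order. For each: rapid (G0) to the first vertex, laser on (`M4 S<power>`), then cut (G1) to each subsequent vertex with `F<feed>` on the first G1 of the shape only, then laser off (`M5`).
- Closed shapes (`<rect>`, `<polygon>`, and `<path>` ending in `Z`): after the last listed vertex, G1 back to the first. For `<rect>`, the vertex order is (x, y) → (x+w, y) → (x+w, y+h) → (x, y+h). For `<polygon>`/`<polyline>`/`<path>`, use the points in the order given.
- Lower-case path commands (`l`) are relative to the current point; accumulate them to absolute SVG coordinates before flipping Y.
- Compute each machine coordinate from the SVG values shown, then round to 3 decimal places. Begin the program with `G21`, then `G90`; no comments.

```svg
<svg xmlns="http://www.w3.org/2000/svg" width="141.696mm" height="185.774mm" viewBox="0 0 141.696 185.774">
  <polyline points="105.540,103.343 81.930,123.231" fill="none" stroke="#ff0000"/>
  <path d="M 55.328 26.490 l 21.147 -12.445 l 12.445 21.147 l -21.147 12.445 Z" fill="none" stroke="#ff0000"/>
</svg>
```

viewBox `0 0 141.696 185.774` with mm width/height → 1 unit = 1 mm. Flip: y_m = 185.774 − y_svg.

**Shape 1** — `<polyline>` line segment, stroke `#ff0000` → cut (S879, F872). Machine vertices: (105.540,82.431) → (81.930,62.543). Open path.

**Shape 2** — `<path>` regular polygon, stroke `#ff0000` → cut (S879, F872). Machine vertices: (55.328,159.284) → (76.475,171.729) → (88.920,150.582) → (67.773,138.137) → (55.328,159.284). Closed: final G1 returns to the first vertex.

G21
G90
G0 X105.540 Y82.431
M4 S879
G1 X81.930 Y62.543 F872
M5
G0 X55.328 Y159.284
M4 S879
G1 X76.475 Y171.729 F872
G1 X88.920 Y150.582
G1 X67.773 Y138.137
G1 X55.328 Y159.284
M5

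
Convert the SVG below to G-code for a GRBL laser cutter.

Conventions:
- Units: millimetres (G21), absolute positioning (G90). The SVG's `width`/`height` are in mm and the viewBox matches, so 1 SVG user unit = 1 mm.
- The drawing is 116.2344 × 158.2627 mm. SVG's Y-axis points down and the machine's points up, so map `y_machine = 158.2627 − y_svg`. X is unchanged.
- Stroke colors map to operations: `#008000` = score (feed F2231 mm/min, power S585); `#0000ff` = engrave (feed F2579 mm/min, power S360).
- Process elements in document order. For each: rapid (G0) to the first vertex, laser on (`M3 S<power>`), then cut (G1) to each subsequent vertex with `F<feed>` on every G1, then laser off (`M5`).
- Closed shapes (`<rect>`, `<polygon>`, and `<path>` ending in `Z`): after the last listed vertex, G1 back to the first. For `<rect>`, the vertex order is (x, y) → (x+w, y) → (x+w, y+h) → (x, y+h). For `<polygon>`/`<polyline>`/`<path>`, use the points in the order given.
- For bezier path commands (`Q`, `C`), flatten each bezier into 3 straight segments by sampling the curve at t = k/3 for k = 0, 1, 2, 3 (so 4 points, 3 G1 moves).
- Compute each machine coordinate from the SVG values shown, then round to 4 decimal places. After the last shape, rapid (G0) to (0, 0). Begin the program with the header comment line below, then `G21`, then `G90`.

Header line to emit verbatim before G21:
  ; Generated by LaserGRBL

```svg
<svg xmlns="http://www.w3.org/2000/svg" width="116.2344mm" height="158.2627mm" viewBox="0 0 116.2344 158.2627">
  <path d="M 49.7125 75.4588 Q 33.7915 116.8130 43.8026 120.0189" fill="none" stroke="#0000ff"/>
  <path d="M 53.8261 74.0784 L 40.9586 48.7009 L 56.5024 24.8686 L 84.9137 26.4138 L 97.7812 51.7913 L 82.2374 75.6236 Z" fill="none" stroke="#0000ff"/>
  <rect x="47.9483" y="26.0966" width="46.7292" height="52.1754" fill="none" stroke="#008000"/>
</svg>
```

; Generated by LaserGRBL
G21
G90
G0 X49.7125 Y82.8039
M3 S360
G1 X41.9798 Y59.4731 F2579
G1 X40.0099 Y44.6198 F2579
G1 X43.8026 Y38.2438 F2579
M5
G0 X53.8261 Y84.1843
M3 S360
G1 X40.9586 Y109.5618 F2579
G1 X56.5024 Y133.3941 F2579
G1 X84.9137 Y131.8489 F2579
G1 X97.7812 Y106.4714 F2579
G1 X82.2374 Y82.6391 F2579
G1 X53.8261 Y84.1843 F2579
M5
G0 X47.9483 Y132.1661
M3 S585
G1 X94.6775 Y132.1661 F2231
G1 X94.6775 Y79.9907 F2231
G1 X47.9483 Y79.9907 F2231
G1 X47.9483 Y132.1661 F2231
M5
G0 X0.0000 Y0.0000

Since the viewBox matches the mm dimensions, user units are millimetres directly. The only transform is the Y-flip y_m = 158.2627 − y_svg.

Shape 1 is a quadratic bezier drawn with `<path>`. Its stroke #0000ff means engrave at S360, F2579. After flipping Y the toolpath is (49.7125,82.8039) → (41.9798,59.4731) → (40.0099,44.6198) → (43.8026,38.2438).

Shape 2 is a regular polygon drawn with `<path>`. Its stroke #0000ff means engrave at S360, F2579. After flipping Y the toolpath is (53.8261,84.1843) → (40.9586,109.5618) → (56.5024,133.3941) → (84.9137,131.8489) → (97.7812,106.4714) → (82.2374,82.6391) → (53.8261,84.1843), returning to the start.

Shape 3 is a rectangle drawn with `<rect>`. Its stroke #008000 means score at S585, F2231. After flipping Y the toolpath is (47.9483,132.1661) → (94.6775,132.1661) → (94.6775,79.9907) → (47.9483,79.9907) → (47.9483,132.1661), returning to the start.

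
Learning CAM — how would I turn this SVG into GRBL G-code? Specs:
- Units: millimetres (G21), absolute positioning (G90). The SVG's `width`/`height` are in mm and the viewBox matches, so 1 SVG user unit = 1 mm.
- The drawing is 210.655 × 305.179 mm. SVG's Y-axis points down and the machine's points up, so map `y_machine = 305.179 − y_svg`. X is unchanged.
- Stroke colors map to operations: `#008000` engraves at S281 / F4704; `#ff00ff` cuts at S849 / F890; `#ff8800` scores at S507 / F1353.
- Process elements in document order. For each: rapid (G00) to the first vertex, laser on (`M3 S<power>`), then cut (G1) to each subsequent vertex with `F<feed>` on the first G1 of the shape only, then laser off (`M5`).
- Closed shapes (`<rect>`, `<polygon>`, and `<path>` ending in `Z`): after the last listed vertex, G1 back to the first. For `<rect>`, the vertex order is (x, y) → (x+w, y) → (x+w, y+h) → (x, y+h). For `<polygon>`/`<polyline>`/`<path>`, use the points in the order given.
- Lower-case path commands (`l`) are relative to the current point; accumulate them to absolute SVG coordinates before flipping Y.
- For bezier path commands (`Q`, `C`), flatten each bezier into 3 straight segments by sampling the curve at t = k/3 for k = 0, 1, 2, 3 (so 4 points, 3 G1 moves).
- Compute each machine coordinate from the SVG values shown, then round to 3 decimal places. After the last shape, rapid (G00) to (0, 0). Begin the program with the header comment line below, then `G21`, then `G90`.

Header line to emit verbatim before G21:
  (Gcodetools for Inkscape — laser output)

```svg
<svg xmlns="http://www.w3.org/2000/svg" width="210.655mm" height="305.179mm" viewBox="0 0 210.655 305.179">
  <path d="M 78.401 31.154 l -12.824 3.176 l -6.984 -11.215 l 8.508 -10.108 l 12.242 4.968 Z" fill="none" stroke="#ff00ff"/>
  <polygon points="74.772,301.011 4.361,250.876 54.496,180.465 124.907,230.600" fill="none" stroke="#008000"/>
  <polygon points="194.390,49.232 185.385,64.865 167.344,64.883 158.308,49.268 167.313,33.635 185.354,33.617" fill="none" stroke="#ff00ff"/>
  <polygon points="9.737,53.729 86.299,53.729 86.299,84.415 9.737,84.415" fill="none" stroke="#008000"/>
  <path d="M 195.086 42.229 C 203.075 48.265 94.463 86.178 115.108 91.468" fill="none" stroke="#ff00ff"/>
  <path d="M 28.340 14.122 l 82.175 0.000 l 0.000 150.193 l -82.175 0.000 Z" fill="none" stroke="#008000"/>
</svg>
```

(Gcodetools for Inkscape — laser output)
G21
G90
G00 X78.401 Y274.025
M3 S849
G1 X65.577 Y270.849 F890
G1 X58.593 Y282.064
G1 X67.101 Y292.172
G1 X79.343 Y287.204
G1 X78.401 Y274.025
M5
G00 X74.772 Y4.168
M3 S281
G1 X4.361 Y54.303 F4704
G1 X54.496 Y124.714
G1 X124.907 Y74.579
G1 X74.772 Y4.168
M5
G00 X194.390 Y255.947
M3 S849
G1 X185.385 Y240.314 F890
G1 X167.344 Y240.296
G1 X158.308 Y255.911
G1 X167.313 Y271.544
G1 X185.354 Y271.562
G1 X194.390 Y255.947
M5
G00 X9.737 Y251.450
M3 S281
G1 X86.299 Y251.450 F4704
G1 X86.299 Y220.764
G1 X9.737 Y220.764
G1 X9.737 Y251.450
M5
G00 X195.086 Y262.950
M3 S849
G1 X173.314 Y248.677 F890
G1 X128.443 Y227.486
G1 X115.108 Y213.711
M5
G00 X28.340 Y291.057
M3 S281
G1 X110.515 Y291.057 F4704
G1 X110.515 Y140.864
G1 X28.340 Y140.864
G1 X28.340 Y291.057
M5
G00 X0.000 Y0.000

viewBox `0 0 210.655 305.179` with mm width/height → 1 unit = 1 mm. Flip: y_m = 305.179 − y_svg.

**Shape 1** — `<path>` regular polygon, stroke `#ff00ff` → cut (S849, F890). Machine vertices: (78.401,274.025) → (65.577,270.849) → (58.593,282.064) → (67.101,292.172) → (79.343,287.204) → (78.401,274.025). Closed: final G1 returns to the first vertex.

**Shape 2** — `<polygon>` regular polygon, stroke `#008000` → engrave (S281, F4704). Machine vertices: (74.772,4.168) → (4.361,54.303) → (54.496,124.714) → (124.907,74.579) → (74.772,4.168). Closed: final G1 returns to the first vertex.

**Shape 3** — `<polygon>` regular polygon, stroke `#ff00ff` → cut (S849, F890). Machine vertices: (194.390,255.947) → (185.385,240.314) → (167.344,240.296) → (158.308,255.911) → (167.313,271.544) → (185.354,271.562) → (194.390,255.947). Closed: final G1 returns to the first vertex.

**Shape 4** — `<polygon>` rectangle, stroke `#008000` → engrave (S281, F4704). Machine vertices: (9.737,251.450) → (86.299,251.450) → (86.299,220.764) → (9.737,220.764) → (9.737,251.450). Closed: final G1 returns to the first vertex.

**Shape 5** — `<path>` cubic bezier, stroke `#ff00ff` → cut (S849, F890). Control points (SVG): P0=(195.086,42.229), P1=(203.075,48.265), P2=(94.463,86.178), P3=(115.108,91.468); sampled at t=k/3. Machine vertices: (195.086,262.950) → (173.314,248.677) → (128.443,227.486) → (115.108,213.711). Open path.

**Shape 6** — `<path>` rectangle, stroke `#008000` → engrave (S281, F4704). Machine vertices: (28.340,291.057) → (110.515,291.057) → (110.515,140.864) → (28.340,140.864) → (28.340,291.057). Closed: final G1 returns to the first vertex.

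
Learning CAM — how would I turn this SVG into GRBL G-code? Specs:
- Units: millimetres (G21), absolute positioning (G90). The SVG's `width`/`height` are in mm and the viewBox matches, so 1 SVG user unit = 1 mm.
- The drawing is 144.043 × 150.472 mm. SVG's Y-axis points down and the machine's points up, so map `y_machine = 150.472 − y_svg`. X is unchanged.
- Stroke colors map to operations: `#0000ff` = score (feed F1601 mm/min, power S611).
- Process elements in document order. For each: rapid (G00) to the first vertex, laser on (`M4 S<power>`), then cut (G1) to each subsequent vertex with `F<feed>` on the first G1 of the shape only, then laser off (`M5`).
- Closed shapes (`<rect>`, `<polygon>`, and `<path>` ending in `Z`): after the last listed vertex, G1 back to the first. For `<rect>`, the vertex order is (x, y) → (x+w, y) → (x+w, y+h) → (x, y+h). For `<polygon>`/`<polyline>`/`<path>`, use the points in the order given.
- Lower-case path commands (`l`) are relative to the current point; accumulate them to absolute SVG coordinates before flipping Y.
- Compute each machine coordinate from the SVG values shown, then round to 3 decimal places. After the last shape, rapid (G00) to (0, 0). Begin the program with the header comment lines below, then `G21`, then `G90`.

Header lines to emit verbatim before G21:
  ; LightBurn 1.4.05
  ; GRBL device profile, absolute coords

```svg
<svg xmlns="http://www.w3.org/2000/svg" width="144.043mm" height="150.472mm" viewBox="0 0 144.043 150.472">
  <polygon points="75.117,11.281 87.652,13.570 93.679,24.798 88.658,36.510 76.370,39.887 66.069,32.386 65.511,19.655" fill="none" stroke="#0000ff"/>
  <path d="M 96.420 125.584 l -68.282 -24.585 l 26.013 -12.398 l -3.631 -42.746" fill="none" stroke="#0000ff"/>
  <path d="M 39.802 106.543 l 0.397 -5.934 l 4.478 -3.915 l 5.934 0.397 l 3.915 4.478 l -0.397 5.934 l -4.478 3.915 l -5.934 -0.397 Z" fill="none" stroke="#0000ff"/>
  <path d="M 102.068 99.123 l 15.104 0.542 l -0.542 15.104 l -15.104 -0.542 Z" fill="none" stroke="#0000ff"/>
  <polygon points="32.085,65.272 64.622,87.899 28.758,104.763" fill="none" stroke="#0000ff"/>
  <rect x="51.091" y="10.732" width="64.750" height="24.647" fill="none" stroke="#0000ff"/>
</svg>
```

; LightBurn 1.4.05
; GRBL device profile, absolute coords
G21
G90
G00 X75.117 Y139.191
M4 S611
G1 X87.652 Y136.902 F1601
G1 X93.679 Y125.674
G1 X88.658 Y113.962
G1 X76.370 Y110.585
G1 X66.069 Y118.086
G1 X65.511 Y130.817
G1 X75.117 Y139.191
M5
G00 X96.420 Y24.888
M4 S611
G1 X28.138 Y49.473 F1601
G1 X54.151 Y61.871
G1 X50.520 Y104.617
M5
G00 X39.802 Y43.929
M4 S611
G1 X40.199 Y49.863 F1601
G1 X44.677 Y53.778
G1 X50.611 Y53.381
G1 X54.526 Y48.903
G1 X54.129 Y42.969
G1 X49.651 Y39.054
G1 X43.717 Y39.451
G1 X39.802 Y43.929
M5
G00 X102.068 Y51.349
M4 S611
G1 X117.172 Y50.807 F1601
G1 X116.630 Y35.703
G1 X101.526 Y36.245
G1 X102.068 Y51.349
M5
G00 X32.085 Y85.200
M4 S611
G1 X64.622 Y62.573 F1601
G1 X28.758 Y45.709
G1 X32.085 Y85.200
M5
G00 X51.091 Y139.740
M4 S611
G1 X115.841 Y139.740 F1601
G1 X115.841 Y115.093
G1 X51.091 Y115.093
G1 X51.091 Y139.740
M5
G00 X0.000 Y0.000

viewBox `0 0 144.043 150.472` with mm width/height → 1 unit = 1 mm. Flip: y_m = 150.472 − y_svg.

**Shape 1** — `<polygon>` regular polygon, stroke `#0000ff` → score (S611, F1601). Machine vertices: (75.117,139.191) → (87.652,136.902) → (93.679,125.674) → (88.658,113.962) → (76.370,110.585) → (66.069,118.086) → (65.511,130.817) → (75.117,139.191). Closed: final G1 returns to the first vertex.

**Shape 2** — `<path>` open polyline, stroke `#0000ff` → score (S611, F1601). Machine vertices: (96.420,24.888) → (28.138,49.473) → (54.151,61.871) → (50.520,104.617). Open path.

**Shape 3** — `<path>` regular polygon, stroke `#0000ff` → score (S611, F1601). Machine vertices: (39.802,43.929) → (40.199,49.863) → (44.677,53.778) → (50.611,53.381) → (54.526,48.903) → (54.129,42.969) → (49.651,39.054) → (43.717,39.451) → (39.802,43.929). Closed: final G1 returns to the first vertex.

**Shape 4** — `<path>` regular polygon, stroke `#0000ff` → score (S611, F1601). Machine vertices: (102.068,51.349) → (117.172,50.807) → (116.630,35.703) → (101.526,36.245) → (102.068,51.349). Closed: final G1 returns to the first vertex.

**Shape 5** — `<polygon>` regular polygon, stroke `#0000ff` → score (S611, F1601). Machine vertices: (32.085,85.200) → (64.622,62.573) → (28.758,45.709) → (32.085,85.200). Closed: final G1 returns to the first vertex.

**Shape 6** — `<rect>` rectangle, stroke `#0000ff` → score (S611, F1601). Machine vertices: (51.091,139.740) → (115.841,139.740) → (115.841,115.093) → (51.091,115.093) → (51.091,139.740). Closed: final G1 returns to the first vertex.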